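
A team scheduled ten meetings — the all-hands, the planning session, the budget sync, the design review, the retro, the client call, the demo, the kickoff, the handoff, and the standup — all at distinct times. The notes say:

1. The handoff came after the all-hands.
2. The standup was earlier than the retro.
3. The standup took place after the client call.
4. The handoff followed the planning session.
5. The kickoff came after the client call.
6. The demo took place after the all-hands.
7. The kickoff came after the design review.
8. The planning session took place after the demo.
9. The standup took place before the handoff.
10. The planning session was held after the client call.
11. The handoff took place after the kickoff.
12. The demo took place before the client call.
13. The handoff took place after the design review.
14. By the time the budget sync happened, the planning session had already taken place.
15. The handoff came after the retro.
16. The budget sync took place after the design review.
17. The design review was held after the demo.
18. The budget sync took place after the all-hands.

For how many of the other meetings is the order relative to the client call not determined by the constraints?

Forced before the client call: the all-hands and the demo; forced after the client call: the budget sync, the handoff, the kickoff, the planning session, the retro, and the standup.
That leaves the design review with no forced order relative to the client call — 1.

1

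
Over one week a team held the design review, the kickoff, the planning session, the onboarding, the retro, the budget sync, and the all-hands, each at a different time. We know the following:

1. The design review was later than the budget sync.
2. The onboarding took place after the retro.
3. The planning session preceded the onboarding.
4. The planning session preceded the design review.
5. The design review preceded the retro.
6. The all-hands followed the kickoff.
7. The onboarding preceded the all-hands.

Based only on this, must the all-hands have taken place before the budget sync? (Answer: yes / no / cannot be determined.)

no

Tracing the constraints gives the budget sync → the design review → the retro → the onboarding → the all-hands, so the budget sync must come before the all-hands.
That means the all-hands cannot be before the budget sync.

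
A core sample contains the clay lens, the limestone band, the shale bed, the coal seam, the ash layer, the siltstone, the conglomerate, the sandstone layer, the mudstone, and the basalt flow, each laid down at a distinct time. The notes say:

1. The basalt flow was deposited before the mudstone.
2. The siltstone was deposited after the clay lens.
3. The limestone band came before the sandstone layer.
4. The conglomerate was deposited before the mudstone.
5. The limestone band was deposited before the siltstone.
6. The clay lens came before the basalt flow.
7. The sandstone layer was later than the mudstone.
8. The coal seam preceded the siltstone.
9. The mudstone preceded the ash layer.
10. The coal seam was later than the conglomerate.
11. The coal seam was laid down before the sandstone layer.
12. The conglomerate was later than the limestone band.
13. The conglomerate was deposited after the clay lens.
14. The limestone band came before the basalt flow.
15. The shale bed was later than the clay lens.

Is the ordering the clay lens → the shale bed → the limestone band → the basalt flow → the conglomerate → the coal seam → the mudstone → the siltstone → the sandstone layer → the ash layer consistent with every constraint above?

yes

Check each stated constraint against the proposed order — e.g. the limestone band is ahead of the sandstone layer; the clay lens is ahead of the siltstone. Every pair is in the required order; nothing is violated.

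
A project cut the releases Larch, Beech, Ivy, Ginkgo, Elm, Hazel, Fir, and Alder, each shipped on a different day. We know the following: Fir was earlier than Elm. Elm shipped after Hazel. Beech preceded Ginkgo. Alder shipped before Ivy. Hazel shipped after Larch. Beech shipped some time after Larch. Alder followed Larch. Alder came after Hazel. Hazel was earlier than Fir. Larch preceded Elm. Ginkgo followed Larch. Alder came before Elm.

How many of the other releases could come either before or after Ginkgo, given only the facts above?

Forced before Ginkgo: Beech and Larch.
That leaves Alder, Elm, Fir, Hazel, and Ivy with no forced order relative to Ginkgo — 5.

5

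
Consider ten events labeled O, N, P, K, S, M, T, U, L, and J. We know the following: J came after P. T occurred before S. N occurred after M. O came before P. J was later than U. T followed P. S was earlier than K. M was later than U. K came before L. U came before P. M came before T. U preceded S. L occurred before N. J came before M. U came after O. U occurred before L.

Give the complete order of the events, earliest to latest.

The constraints fix every adjacent pair, so only one ordering works:
O → U → P → J → M → T → S → K → L → N.

O, U, P, J, M, T, S, K, L, N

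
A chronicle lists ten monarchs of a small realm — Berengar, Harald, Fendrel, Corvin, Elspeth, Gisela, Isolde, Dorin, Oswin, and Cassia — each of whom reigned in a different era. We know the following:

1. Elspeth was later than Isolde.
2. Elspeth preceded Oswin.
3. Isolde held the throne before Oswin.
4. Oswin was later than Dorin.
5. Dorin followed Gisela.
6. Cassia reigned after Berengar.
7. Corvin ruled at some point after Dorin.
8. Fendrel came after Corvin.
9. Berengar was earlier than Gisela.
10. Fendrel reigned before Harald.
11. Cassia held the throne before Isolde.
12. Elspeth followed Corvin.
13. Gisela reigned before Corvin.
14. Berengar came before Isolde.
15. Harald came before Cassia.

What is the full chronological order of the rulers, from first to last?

The constraints fix every adjacent pair, so only one ordering works:
Berengar → Gisela → Dorin → Corvin → Fendrel → Harald → Cassia → Isolde → Elspeth → Oswin.

Berengar, Gisela, Dorin, Corvin, Fendrel, Harald, Cassia, Isolde, Elspeth, Oswin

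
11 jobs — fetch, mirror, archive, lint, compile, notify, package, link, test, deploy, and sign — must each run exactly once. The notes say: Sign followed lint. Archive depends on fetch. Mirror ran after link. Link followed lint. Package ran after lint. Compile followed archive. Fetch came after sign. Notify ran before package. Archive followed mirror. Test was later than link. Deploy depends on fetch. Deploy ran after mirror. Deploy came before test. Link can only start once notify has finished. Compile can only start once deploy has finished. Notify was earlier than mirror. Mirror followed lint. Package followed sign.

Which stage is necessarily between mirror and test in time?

Tracing the constraints gives mirror → deploy → test, so deploy sits after mirror and before test.
No other stage is forced both after mirror and before test.

deploy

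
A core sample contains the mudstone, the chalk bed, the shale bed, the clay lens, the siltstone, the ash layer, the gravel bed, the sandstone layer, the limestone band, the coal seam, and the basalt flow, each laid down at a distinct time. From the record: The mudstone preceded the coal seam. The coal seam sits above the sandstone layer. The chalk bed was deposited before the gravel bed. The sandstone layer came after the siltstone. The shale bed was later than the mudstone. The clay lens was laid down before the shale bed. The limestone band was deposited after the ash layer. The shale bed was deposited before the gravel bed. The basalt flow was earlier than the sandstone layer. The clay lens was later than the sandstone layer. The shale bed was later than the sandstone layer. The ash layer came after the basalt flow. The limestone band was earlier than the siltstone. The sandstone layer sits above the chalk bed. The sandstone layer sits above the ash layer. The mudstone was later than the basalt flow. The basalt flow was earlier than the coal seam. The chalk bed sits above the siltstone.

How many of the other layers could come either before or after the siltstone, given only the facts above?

1

Forced before the siltstone: the ash layer, the basalt flow, and the limestone band; forced after the siltstone: the chalk bed, the clay lens, the coal seam, the gravel bed, the sandstone layer, and the shale bed.
That leaves the mudstone with no forced order relative to the siltstone — 1.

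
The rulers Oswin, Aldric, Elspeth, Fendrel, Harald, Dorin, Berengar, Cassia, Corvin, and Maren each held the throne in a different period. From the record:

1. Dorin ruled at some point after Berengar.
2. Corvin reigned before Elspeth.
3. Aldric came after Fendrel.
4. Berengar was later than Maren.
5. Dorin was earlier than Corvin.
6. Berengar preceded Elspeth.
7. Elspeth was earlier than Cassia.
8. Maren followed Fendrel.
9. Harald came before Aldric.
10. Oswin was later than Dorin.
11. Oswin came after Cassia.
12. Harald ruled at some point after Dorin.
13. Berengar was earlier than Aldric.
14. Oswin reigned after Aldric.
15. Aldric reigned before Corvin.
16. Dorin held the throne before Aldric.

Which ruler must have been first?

Fendrel has a chain of constraints placing them before every other ruler, so Fendrel must be first.

Fendrel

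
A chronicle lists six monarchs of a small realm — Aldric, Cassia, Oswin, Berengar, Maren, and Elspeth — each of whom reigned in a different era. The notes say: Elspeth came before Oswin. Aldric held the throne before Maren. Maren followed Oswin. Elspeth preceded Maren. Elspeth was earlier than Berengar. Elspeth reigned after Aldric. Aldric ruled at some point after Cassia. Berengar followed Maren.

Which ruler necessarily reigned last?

Berengar

Every other ruler has a chain of constraints placing them before Berengar, so Berengar is last.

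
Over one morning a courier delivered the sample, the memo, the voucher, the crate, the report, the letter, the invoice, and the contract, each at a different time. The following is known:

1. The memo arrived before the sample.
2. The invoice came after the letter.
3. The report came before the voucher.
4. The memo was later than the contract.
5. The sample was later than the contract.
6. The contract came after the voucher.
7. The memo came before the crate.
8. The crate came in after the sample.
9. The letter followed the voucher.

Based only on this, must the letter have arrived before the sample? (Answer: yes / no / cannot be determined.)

cannot be determined

No chain of stated constraints runs from the letter to the sample, and none runs from the sample to the letter either.
So the relative order of the letter and the sample is not fixed by the given facts.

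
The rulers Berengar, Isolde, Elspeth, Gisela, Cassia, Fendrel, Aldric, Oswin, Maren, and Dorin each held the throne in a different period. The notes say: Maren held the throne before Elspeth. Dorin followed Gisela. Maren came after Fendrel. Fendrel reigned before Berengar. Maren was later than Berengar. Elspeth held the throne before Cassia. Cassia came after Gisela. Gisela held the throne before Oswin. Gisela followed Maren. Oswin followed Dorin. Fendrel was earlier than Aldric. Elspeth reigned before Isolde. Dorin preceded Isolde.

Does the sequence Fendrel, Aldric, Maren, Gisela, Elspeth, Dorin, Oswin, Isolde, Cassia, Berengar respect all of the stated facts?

The constraints require Berengar before Maren, but in the proposed sequence Maren appears ahead of Berengar. That one violation is enough.

no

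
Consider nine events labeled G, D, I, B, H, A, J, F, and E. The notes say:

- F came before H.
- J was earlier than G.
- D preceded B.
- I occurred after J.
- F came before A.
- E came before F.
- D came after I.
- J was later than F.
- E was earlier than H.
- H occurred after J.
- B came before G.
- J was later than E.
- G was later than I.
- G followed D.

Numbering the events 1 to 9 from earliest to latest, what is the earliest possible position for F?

2

E must come before F — 1 forced predecessor.
Nothing else is forced ahead of F, so its earliest slot is position 1 + 1 = 2.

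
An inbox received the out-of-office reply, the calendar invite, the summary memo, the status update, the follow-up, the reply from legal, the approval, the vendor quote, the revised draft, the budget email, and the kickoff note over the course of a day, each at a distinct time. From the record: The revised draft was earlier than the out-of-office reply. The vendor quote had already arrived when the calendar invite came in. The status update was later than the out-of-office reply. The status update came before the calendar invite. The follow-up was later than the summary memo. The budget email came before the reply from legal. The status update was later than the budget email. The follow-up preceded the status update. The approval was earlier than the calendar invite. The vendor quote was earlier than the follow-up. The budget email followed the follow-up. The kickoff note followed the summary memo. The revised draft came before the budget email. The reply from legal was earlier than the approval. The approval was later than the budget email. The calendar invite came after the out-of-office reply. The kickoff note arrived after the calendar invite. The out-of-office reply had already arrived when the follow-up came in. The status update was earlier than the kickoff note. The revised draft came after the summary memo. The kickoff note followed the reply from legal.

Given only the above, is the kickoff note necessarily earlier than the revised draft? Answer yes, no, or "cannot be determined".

no

Tracing the constraints gives the revised draft → the out-of-office reply → the calendar invite → the kickoff note, so the revised draft must come before the kickoff note.
That means the kickoff note cannot be before the revised draft.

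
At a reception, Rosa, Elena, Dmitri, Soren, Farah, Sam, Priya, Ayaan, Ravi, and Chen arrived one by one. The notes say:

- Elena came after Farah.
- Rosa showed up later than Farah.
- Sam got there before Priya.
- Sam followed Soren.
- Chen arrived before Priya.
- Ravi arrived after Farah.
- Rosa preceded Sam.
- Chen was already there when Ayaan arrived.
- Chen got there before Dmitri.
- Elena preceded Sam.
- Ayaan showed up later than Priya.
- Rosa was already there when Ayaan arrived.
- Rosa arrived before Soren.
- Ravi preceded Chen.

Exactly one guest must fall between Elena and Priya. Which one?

Sam

Tracing the constraints gives Elena → Sam → Priya, so Sam sits after Elena and before Priya.
No other guest is forced both after Elena and before Priya.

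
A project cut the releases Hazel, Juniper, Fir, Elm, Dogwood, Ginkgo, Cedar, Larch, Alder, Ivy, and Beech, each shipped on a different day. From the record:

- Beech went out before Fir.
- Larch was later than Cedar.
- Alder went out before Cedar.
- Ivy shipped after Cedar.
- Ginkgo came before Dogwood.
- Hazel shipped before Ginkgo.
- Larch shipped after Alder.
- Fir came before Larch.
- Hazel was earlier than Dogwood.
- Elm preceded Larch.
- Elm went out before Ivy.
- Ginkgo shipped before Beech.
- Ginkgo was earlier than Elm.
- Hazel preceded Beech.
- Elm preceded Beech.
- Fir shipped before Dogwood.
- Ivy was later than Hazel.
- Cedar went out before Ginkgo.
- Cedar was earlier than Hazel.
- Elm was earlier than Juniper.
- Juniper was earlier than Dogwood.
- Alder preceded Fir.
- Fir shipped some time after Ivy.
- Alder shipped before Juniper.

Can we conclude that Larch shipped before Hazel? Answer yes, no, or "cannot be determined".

Tracing the constraints gives Hazel → Ivy → Fir → Larch, so Hazel must come before Larch.
That means Larch cannot be before Hazel.

no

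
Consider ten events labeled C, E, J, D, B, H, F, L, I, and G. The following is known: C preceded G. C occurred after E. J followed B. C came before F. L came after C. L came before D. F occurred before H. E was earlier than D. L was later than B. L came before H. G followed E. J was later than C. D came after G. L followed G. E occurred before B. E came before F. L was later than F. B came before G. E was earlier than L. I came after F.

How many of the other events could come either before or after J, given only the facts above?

Forced before J: B, C, and E.
That leaves D, F, G, H, I, and L with no forced order relative to J — 6.

6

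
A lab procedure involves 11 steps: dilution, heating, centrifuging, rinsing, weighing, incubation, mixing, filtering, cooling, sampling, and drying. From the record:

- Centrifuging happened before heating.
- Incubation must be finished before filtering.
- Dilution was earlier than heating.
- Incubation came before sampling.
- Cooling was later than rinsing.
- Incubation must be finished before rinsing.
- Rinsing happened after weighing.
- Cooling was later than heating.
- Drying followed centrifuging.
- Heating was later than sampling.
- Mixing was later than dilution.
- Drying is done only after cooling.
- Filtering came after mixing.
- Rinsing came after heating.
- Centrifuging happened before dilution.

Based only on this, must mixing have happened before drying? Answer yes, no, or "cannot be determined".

cannot be determined

No chain of stated constraints runs from mixing to drying, and none runs from drying to mixing either.
So the relative order of mixing and drying is not fixed by the given facts.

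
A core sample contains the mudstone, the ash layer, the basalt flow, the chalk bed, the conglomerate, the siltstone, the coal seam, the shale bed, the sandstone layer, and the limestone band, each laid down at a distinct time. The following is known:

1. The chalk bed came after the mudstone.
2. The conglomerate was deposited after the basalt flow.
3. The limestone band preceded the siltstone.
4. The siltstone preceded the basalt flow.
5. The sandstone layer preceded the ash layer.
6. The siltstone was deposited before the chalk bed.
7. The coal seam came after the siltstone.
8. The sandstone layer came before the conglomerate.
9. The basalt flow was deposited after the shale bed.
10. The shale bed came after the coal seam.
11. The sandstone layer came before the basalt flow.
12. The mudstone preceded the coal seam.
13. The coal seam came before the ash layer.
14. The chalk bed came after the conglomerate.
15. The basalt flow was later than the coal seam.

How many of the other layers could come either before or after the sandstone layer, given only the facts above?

Forced after the sandstone layer: the ash layer, the basalt flow, the chalk bed, and the conglomerate.
That leaves the coal seam, the limestone band, the mudstone, the shale bed, and the siltstone with no forced order relative to the sandstone layer — 5.

5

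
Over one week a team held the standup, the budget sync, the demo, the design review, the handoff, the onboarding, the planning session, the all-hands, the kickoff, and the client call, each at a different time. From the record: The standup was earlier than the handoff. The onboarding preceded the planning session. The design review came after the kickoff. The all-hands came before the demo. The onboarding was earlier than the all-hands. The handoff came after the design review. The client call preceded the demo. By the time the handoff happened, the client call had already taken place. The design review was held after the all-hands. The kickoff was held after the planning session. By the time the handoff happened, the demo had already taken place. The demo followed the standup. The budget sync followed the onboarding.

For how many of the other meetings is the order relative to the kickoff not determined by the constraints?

Forced before the kickoff: the onboarding and the planning session; forced after the kickoff: the design review and the handoff.
That leaves the all-hands, the budget sync, the client call, the demo, and the standup with no forced order relative to the kickoff — 5.

5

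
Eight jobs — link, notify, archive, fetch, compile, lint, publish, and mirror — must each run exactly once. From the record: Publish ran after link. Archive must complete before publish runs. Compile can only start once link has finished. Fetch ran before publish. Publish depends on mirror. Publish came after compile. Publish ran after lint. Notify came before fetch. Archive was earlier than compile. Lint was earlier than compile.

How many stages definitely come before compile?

3

Directly stated before compile: archive, link, and lint.
No chain forces fetch (or any of the others) ahead of compile.
That's archive, link, and lint — 3 in all.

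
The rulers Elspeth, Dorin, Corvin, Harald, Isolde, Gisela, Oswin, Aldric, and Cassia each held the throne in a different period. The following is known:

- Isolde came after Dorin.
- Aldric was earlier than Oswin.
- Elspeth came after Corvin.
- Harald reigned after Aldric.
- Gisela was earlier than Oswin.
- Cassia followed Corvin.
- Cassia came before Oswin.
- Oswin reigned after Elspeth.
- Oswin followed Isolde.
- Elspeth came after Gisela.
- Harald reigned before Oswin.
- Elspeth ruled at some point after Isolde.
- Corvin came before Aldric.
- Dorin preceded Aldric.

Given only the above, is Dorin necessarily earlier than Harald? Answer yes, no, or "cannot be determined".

yes

Chain the constraints: Dorin → Aldric → Harald. Each link is directly stated, so Dorin comes before Harald.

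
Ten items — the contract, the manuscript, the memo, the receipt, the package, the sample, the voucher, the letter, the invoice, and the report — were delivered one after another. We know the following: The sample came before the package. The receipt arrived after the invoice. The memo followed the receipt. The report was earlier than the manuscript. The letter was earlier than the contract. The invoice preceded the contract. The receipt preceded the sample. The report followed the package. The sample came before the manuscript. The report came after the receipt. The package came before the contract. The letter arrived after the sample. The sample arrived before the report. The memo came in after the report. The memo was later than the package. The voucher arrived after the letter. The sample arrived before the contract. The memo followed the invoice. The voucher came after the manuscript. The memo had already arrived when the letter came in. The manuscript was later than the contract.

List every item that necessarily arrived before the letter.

Directly stated before the letter: the memo and the sample.
The invoice reaches the letter via the invoice → the memo → the letter.
The package reaches the letter via the package → the memo → the letter.
The receipt reaches the letter via the receipt → the sample → the letter.
Likewise the report reaches the letter by chaining the stated constraints.

the invoice, the memo, the package, the receipt, the report, the sample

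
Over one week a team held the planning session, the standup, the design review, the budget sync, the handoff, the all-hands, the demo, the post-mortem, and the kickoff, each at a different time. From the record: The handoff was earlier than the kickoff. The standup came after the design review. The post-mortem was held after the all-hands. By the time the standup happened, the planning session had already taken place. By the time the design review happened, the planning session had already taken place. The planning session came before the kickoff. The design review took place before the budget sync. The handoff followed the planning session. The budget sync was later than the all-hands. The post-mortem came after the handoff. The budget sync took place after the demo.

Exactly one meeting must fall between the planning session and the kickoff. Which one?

the handoff

Tracing the constraints gives the planning session → the handoff → the kickoff, so the handoff sits after the planning session and before the kickoff.
No other meeting is forced both after the planning session and before the kickoff.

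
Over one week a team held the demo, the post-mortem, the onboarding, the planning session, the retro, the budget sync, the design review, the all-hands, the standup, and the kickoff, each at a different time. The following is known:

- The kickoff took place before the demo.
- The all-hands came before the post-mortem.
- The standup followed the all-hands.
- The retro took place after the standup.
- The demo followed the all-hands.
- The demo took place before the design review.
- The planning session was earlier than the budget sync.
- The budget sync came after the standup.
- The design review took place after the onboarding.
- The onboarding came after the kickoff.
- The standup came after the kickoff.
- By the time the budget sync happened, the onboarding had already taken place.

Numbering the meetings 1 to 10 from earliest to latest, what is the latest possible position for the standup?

8

The standup must come before the budget sync and the retro — 2 meetings forced after it.
Everything else can be placed before the standup in some valid order, so the standup can sit as late as position 10 − 2 = 8.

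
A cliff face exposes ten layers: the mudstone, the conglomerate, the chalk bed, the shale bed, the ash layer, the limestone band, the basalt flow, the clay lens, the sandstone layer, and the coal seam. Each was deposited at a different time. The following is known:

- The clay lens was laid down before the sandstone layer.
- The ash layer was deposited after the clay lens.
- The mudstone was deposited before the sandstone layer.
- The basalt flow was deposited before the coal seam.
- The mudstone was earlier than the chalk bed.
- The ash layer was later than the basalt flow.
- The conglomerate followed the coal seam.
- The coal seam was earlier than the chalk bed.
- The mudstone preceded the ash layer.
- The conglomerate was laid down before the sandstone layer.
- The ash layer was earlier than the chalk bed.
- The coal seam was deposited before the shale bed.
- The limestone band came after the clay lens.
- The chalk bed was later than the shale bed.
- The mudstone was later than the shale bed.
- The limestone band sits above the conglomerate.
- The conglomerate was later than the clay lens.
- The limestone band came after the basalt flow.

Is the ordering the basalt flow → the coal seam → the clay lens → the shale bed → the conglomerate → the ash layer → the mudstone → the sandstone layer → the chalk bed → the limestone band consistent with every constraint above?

no

The constraints require the mudstone before the ash layer, but in the proposed sequence the ash layer appears ahead of the mudstone. That one violation is enough.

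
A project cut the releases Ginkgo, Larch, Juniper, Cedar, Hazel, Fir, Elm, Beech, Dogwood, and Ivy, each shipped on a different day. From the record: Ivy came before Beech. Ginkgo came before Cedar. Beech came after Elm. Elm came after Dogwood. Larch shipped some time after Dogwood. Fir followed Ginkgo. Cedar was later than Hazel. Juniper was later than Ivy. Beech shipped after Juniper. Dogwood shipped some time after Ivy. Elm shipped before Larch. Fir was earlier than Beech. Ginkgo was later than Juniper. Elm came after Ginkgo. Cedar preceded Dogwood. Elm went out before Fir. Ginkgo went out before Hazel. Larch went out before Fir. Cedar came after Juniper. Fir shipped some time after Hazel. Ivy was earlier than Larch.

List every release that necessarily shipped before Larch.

Directly stated before Larch: Dogwood, Elm, and Ivy.
Cedar reaches Larch via Cedar → Dogwood → Larch.
Ginkgo reaches Larch via Ginkgo → Elm → Larch.
Hazel reaches Larch via Hazel → Cedar → Dogwood → Larch.
Likewise Juniper reaches Larch by chaining the stated constraints.

Cedar, Dogwood, Elm, Ginkgo, Hazel, Ivy, Juniper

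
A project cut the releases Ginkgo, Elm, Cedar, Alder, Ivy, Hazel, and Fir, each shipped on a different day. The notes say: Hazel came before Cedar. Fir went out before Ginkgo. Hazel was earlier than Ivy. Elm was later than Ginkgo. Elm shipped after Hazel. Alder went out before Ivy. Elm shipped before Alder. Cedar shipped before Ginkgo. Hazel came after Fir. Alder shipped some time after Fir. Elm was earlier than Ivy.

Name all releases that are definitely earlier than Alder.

Directly stated before Alder: Elm and Fir.
Cedar reaches Alder via Cedar → Ginkgo → Elm → Alder.
Ginkgo reaches Alder via Ginkgo → Elm → Alder.
Hazel reaches Alder via Hazel → Elm → Alder.
No chain forces Ivy ahead of Alder.

Cedar, Elm, Fir, Ginkgo, Hazel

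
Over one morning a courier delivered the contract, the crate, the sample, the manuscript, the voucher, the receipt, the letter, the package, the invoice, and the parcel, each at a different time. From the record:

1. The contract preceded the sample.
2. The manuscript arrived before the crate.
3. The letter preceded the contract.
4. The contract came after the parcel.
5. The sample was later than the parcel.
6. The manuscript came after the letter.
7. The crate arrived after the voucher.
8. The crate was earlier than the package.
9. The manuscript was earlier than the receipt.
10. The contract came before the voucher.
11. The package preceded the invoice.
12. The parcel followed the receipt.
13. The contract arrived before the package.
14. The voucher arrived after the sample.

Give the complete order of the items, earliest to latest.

the letter, the manuscript, the receipt, the parcel, the contract, the sample, the voucher, the crate, the package, the invoice

The constraints fix every adjacent pair, so only one ordering works:
the letter → the manuscript → the receipt → the parcel → the contract → the sample → the voucher → the crate → the package → the invoice.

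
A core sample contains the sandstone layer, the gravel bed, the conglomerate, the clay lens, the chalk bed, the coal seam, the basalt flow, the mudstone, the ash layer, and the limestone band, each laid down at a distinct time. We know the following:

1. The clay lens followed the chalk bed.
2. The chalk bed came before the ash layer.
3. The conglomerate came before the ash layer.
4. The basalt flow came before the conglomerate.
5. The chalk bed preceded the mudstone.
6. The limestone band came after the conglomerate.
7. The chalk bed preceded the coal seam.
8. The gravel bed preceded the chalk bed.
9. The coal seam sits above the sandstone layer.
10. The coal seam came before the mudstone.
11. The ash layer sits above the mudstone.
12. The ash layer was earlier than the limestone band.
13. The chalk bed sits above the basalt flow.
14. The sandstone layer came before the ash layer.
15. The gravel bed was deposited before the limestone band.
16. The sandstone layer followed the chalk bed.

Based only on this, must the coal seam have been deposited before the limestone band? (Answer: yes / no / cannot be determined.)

Chain the constraints: the coal seam → the mudstone → the ash layer → the limestone band. Each link is directly stated, so the coal seam comes before the limestone band.

yes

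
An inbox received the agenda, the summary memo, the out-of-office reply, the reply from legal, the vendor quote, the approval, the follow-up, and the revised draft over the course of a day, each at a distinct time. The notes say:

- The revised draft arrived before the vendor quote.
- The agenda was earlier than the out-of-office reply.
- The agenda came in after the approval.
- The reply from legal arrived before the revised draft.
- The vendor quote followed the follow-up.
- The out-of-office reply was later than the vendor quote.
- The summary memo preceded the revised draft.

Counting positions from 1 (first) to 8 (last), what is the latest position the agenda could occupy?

The agenda must come before the out-of-office reply — 1 message forced after it.
Everything else can be placed before the agenda in some valid order, so the agenda can sit as late as position 8 − 1 = 7.

7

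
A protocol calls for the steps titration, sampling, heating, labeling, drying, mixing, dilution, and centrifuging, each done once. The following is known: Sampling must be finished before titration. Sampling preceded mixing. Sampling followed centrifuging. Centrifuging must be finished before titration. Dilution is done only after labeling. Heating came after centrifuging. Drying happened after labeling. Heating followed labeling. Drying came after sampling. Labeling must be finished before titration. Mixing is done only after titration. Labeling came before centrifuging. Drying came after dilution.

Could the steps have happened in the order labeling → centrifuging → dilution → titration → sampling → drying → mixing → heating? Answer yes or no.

The constraints require sampling before titration, but in the proposed sequence titration appears ahead of sampling. That one violation is enough.

no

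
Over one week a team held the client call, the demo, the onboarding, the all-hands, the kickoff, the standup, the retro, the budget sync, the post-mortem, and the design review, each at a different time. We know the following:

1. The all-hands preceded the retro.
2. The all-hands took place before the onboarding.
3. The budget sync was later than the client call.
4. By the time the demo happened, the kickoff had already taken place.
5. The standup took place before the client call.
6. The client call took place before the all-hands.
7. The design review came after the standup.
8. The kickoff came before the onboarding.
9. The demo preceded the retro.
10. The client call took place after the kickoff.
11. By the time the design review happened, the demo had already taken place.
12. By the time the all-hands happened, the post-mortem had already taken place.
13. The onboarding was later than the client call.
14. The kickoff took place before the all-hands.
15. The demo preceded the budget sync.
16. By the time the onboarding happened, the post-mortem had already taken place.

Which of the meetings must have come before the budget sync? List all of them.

Directly stated before the budget sync: the client call and the demo.
The kickoff reaches the budget sync via the kickoff → the client call → the budget sync.
The standup reaches the budget sync via the standup → the client call → the budget sync.
No chain forces the retro (or any of the others) ahead of the budget sync.

the client call, the demo, the kickoff, the standup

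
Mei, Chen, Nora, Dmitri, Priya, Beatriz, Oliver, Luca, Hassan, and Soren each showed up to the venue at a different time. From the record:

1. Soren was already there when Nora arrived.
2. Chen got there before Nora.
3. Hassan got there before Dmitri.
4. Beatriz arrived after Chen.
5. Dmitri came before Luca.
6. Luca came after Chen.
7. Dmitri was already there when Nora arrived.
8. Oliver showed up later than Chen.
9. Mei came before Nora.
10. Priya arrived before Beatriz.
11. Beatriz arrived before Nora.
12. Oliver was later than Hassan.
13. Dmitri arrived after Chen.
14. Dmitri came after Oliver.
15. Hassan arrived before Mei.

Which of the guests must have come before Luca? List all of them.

Chen, Dmitri, Hassan, Oliver

Directly stated before Luca: Chen and Dmitri.
Hassan reaches Luca via Hassan → Dmitri → Luca.
Oliver reaches Luca via Oliver → Dmitri → Luca.
No chain forces Beatriz (or any of the others) ahead of Luca.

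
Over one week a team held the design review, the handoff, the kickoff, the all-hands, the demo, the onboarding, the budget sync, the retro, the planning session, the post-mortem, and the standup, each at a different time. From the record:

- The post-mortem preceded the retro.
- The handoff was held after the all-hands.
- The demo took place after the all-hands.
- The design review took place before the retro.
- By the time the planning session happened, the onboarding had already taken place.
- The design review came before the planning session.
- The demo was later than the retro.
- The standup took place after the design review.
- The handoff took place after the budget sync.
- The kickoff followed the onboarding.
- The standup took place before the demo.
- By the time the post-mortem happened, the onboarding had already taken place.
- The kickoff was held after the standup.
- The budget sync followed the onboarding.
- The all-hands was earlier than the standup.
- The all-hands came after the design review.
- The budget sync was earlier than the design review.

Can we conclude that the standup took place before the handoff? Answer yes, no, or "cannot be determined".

No chain of stated constraints runs from the standup to the handoff, and none runs from the handoff to the standup either.
So the relative order of the standup and the handoff is not fixed by the given facts.

cannot be determined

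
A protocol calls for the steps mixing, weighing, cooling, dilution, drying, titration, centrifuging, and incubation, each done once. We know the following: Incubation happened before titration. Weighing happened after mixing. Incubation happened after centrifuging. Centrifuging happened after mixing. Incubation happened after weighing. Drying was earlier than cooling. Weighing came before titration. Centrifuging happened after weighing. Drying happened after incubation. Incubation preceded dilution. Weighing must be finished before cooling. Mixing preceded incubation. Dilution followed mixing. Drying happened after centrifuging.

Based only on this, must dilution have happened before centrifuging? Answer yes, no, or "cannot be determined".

no

Tracing the constraints gives centrifuging → incubation → dilution, so centrifuging must come before dilution.
That means dilution cannot be before centrifuging.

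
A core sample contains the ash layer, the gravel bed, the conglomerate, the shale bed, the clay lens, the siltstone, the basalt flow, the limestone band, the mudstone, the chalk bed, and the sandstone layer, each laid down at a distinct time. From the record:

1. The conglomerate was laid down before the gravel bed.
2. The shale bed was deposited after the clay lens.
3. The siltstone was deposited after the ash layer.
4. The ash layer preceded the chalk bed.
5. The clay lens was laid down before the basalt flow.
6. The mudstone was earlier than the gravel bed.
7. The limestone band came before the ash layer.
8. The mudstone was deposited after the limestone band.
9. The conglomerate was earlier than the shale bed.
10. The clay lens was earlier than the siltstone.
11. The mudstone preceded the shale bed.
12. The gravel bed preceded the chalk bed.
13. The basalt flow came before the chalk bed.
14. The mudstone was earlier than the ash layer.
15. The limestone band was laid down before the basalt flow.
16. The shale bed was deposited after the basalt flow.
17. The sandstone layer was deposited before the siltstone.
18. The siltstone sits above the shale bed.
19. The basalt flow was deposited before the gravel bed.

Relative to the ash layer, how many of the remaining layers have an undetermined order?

6

Forced before the ash layer: the limestone band and the mudstone; forced after the ash layer: the chalk bed and the siltstone.
That leaves the basalt flow, the clay lens, the conglomerate, the gravel bed, the sandstone layer, and the shale bed with no forced order relative to the ash layer — 6.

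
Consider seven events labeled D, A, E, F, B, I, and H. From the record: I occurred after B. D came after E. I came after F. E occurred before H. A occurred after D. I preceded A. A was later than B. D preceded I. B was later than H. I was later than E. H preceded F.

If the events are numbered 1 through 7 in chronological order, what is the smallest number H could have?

E must come before H — 1 forced predecessor.
Nothing else is forced ahead of H, so its earliest slot is position 1 + 1 = 2.

2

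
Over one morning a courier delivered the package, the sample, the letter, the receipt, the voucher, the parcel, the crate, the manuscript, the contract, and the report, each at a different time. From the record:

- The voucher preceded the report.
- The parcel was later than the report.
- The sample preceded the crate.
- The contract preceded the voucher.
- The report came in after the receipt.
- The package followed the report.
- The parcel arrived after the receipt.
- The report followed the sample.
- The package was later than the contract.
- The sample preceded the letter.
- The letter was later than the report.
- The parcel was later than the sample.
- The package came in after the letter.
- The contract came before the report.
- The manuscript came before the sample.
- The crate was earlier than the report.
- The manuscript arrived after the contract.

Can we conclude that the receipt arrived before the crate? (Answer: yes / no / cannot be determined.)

cannot be determined

No chain of stated constraints runs from the receipt to the crate, and none runs from the crate to the receipt either.
So the relative order of the receipt and the crate is not fixed by the given facts.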